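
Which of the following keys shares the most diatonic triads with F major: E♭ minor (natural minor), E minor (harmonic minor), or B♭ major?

Triads of F major: F major (I), G minor (ii), A minor (iii), B♭ major (IV), C major (V), D minor (vi), E diminished (vii°).
E♭ minor (natural minor) shares 0: none.
E minor (harmonic minor) shares 2: Am, C.
B♭ major shares 4: F, Gm, B♭, Dm.
The most common triads (4) are shared with B♭ major.

B♭ major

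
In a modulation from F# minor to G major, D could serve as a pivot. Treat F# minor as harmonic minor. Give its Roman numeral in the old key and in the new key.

The scale of F# minor (harmonic minor) is F# G# A B C# D E#; D is degree 6, and the triad built there (D-F#-A) is major, so it is VI.
The scale of G major is G A B C D E F#; D is degree 5, and the triad built there (D-F#-A) is major, so it is V.

VI in F# minor; V in G major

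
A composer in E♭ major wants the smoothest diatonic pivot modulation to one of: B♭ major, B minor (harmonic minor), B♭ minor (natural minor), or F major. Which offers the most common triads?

B♭ major

Triads of E♭ major: E♭ (I), Fm (ii), Gm (iii), A♭ (IV), B♭ (V), Cm (vi), Ddim (vii°).
B♭ major shares 4: E♭, Gm, B♭, Cm.
B minor (harmonic minor) shares 0: none.
B♭ minor (natural minor) shares 2: Fm, A♭.
F major shares 2: Gm, B♭.
The most common triads (4) are shared with B♭ major.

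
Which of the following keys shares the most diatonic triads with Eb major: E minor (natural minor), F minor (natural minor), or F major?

F minor

Triads of Eb major: Eb (I), Fm (ii), Gm (iii), Ab (IV), Bb (V), Cm (vi), Ddim (vii°).
E minor (natural minor) shares 0: none.
F minor (natural minor) shares 4: Eb, Fm, Ab, Cm.
F major shares 2: Gm, Bb.
The most common triads (4) are shared with F minor.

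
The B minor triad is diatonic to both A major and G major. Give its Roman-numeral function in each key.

ii in A major; iii in G major

The scale of A major is A B C# D E F# G#; B is degree 2, and the triad built there (B-D-F#) is minor, so it is ii.
The scale of G major is G A B C D E F#; B is degree 3, and the triad built there (B-D-F#) is minor, so it is iii.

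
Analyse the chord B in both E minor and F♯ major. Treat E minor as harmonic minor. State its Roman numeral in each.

V in E minor; IV in F♯ major

The scale of E minor (harmonic minor) is E F♯ G A B C D♯; B is degree 5, and the triad built there (B-D♯-F♯) is major, so it is V.
The scale of F♯ major is F♯ G♯ A♯ B C♯ D♯ E♯; B is degree 4, and the triad built there (B-D♯-F♯) is major, so it is IV.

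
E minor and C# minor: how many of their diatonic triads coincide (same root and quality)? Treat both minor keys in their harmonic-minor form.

1

Diatonic triads of E minor (harmonic minor): Em (i), F#dim (ii°), Gaug (III+), Am (iv), B (V), C (VI), D#dim (vii°).
Diatonic triads of C# minor (harmonic minor): C#m (i), D#dim (ii°), Eaug (III+), F#m (iv), G# (V), A (VI), B#dim (vii°).
Matching root and quality in both lists: D#dim.
That gives 1 common triad.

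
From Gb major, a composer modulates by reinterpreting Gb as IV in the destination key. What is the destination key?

The numeral IV denotes a major triad on scale degree 4. With Gb on degree 4, the tonic of the new key is Db.
Degree 4 carries a major triad in major keys, so the destination is Db major.
Check: the diatonic triads of Db major are Db (I), Ebm (ii), Fm (iii), Gb (IV), Ab (V), Bbm (vi), Cdim (vii°) — Gb is indeed IV.

Db major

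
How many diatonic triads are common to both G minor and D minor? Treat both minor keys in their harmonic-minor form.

1

Diatonic triads of G minor (harmonic minor): Gm (i), Adim (ii°), Bbaug (III+), Cm (iv), D (V), Eb (VI), F#dim (vii°).
Diatonic triads of D minor (harmonic minor): Dm (i), Edim (ii°), Faug (III+), Gm (iv), A (V), Bb (VI), C#dim (vii°).
Matching root and quality in both lists: Gm.
That gives 1 common triad.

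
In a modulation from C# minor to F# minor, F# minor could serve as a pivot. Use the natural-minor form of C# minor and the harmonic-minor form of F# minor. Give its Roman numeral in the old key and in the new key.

The scale of C# minor (natural minor) is C# D# E F# G# A B; F# is degree 4, and the triad built there (F#-A-C#) is minor, so it is iv.
The scale of F# minor (harmonic minor) is F# G# A B C# D E#; F# is degree 1, and the triad built there (F#-A-C#) is minor, so it is i.

iv in C# minor; i in F# minor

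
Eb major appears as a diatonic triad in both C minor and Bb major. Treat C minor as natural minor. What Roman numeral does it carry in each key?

The scale of C minor (natural minor) is C D Eb F G Ab Bb; Eb is degree 3, and the triad built there (Eb-G-Bb) is major, so it is III.
The scale of Bb major is Bb C D Eb F G A; Eb is degree 4, and the triad built there (Eb-G-Bb) is major, so it is IV.

III in C minor; IV in Bb major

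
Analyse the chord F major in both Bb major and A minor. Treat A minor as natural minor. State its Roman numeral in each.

The scale of Bb major is Bb C D Eb F G A; F is degree 5, and the triad built there (F-A-C) is major, so it is V.
The scale of A minor (natural minor) is A B C D E F G; F is degree 6, and the triad built there (F-A-C) is major, so it is VI.

V in Bb major; VI in A minor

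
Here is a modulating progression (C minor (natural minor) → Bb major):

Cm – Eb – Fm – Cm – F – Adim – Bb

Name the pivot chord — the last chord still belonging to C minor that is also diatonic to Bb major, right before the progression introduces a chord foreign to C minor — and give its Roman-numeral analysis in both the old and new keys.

Cm — i in C minor, ii in Bb major

Chords diatonic to C minor: Cm, Ddim, Eb, Fm, Gm, Ab, Bb.
Reading the progression, the first chord not in that set is F, so the modulation leaves C minor there.
The chord immediately before F is Cm, which is diatonic to both keys: i in C minor and ii in Bb major.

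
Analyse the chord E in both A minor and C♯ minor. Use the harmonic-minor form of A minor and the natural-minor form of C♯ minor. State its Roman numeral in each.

V in A minor; III in C♯ minor

The scale of A minor (harmonic minor) is A B C D E F G♯; E is degree 5, and the triad built there (E-G♯-B) is major, so it is V.
The scale of C♯ minor (natural minor) is C♯ D♯ E F♯ G♯ A B; E is degree 3, and the triad built there (E-G♯-B) is major, so it is III.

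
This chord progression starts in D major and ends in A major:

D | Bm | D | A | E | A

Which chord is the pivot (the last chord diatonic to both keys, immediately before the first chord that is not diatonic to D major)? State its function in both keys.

Chords diatonic to D major: D, Em, F#m, G, A, Bm, C#dim.
Reading the progression, the first chord not in that set is E, so the modulation leaves D major there.
The chord immediately before E is A, which is diatonic to both keys: V in D major and I in A major.

A — V in D major, I in A major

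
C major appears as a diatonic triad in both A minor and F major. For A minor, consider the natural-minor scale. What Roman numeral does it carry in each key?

III in A minor; V in F major

The scale of A minor (natural minor) is A B C D E F G; C is degree 3, and the triad built there (C-E-G) is major, so it is III.
The scale of F major is F G A Bb C D E; C is degree 5, and the triad built there (C-E-G) is major, so it is V.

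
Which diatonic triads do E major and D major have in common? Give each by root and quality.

Triads in E major: E major (I), F# minor (ii), G# minor (iii), A major (IV), B major (V), C# minor (vi), D# diminished (vii°).
Triads in D major: D major (I), E minor (ii), F# minor (iii), G major (IV), A major (V), B minor (vi), C# diminished (vii°).
Shared triads with their functions: F# minor (ii in E major, iii in D major); A major (IV in E major, V in D major).

F#m, A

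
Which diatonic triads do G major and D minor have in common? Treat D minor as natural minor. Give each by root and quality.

Am, C

Triads in G major: G (I), Am (ii), Bm (iii), C (IV), D (V), Em (vi), F#dim (vii°).
Triads in D minor (natural minor): Dm (i), Edim (ii°), F (III), Gm (iv), Am (v), Bb (VI), C (VII).
Shared triads with their functions: Am (ii in G major, v in D minor); C (IV in G major, VII in D minor).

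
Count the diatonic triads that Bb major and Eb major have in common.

4

Diatonic triads of Bb major: Bb (I), Cm (ii), Dm (iii), Eb (IV), F (V), Gm (vi), Adim (vii°).
Diatonic triads of Eb major: Eb (I), Fm (ii), Gm (iii), Ab (IV), Bb (V), Cm (vi), Ddim (vii°).
Matching root and quality in both lists: Bb, Cm, Eb, Gm.
That gives 4 common triads.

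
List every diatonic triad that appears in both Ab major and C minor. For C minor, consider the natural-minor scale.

Triads in Ab major: Ab (I), Bbm (ii), Cm (iii), Db (IV), Eb (V), Fm (vi), Gdim (vii°).
Triads in C minor (natural minor): Cm (i), Ddim (ii°), Eb (III), Fm (iv), Gm (v), Ab (VI), Bb (VII).
Shared triads with their functions: Ab (I in Ab major, VI in C minor); Cm (iii in Ab major, i in C minor); Eb (V in Ab major, III in C minor); Fm (vi in Ab major, iv in C minor).

Ab, Cm, Eb, Fm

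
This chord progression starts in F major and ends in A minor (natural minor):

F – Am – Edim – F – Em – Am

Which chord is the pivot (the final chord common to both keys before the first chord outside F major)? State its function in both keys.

Chords diatonic to F major: F, Gm, Am, Bb, C, Dm, Edim.
Reading the progression, the first chord not in that set is Em, so the modulation leaves F major there.
The chord immediately before Em is F, which is diatonic to both keys: I in F major and VI in A minor.

F — I in F major, VI in A minor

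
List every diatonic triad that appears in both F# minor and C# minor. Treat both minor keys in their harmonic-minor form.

F#m

Triads in F# minor (harmonic minor): F#m (i), G#dim (ii°), Aaug (III+), Bm (iv), C# (V), D (VI), E#dim (vii°).
Triads in C# minor (harmonic minor): C#m (i), D#dim (ii°), Eaug (III+), F#m (iv), G# (V), A (VI), B#dim (vii°).
Shared triads with their functions: F#m (i in F# minor, iv in C# minor).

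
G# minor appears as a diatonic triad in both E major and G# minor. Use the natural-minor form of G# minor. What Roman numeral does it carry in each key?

iii in E major; i in G# minor

The scale of E major is E F# G# A B C# D#; G# is degree 3, and the triad built there (G#-B-D#) is minor, so it is iii.
The scale of G# minor (natural minor) is G# A# B C# D# E F#; G# is degree 1, and the triad built there (G#-B-D#) is minor, so it is i.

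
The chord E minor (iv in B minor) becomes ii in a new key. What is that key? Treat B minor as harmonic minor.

The numeral ii denotes a minor triad on scale degree 2. With E on degree 2, the tonic of the new key is D.
Degree 2 carries a minor triad in major keys, so the destination is D major.
Check: the diatonic triads of D major are D (I), Em (ii), F♯m (iii), G (IV), A (V), Bm (vi), C♯dim (vii°) — E minor is indeed ii.

D major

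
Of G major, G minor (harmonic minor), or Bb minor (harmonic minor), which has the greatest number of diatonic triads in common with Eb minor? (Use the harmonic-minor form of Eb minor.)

Triads of Eb minor (harmonic minor): Ebm (i), Fdim (ii°), Gbaug (III+), Abm (iv), Bb (V), Cb (VI), Ddim (vii°).
G major shares 0: none.
G minor (harmonic minor) shares 0: none.
Bb minor (harmonic minor) shares 1: Ebm.
The most common triads (1) are shared with Bb minor.

Bb minor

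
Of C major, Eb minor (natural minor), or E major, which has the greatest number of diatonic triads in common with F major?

Triads of F major: F major (I), G minor (ii), A minor (iii), Bb major (IV), C major (V), D minor (vi), E diminished (vii°).
C major shares 4: F, Am, C, Dm.
Eb minor (natural minor) shares 0: none.
E major shares 0: none.
The most common triads (4) are shared with C major.

C major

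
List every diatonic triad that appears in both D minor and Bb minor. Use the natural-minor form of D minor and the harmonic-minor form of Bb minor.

Triads in D minor (natural minor): Dm (i), Edim (ii°), F (III), Gm (iv), Am (v), Bb (VI), C (VII).
Triads in Bb minor (harmonic minor): Bbm (i), Cdim (ii°), Dbaug (III+), Ebm (iv), F (V), Gb (VI), Adim (vii°).
Shared triads with their functions: F (III in D minor, V in Bb minor).

F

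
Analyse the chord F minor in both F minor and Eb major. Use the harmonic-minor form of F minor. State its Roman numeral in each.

i in F minor; ii in Eb major

The scale of F minor (harmonic minor) is F G Ab Bb C Db E; F is degree 1, and the triad built there (F-Ab-C) is minor, so it is i.
The scale of Eb major is Eb F G Ab Bb C D; F is degree 2, and the triad built there (F-Ab-C) is minor, so it is ii.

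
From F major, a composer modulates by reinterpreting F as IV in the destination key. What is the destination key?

C major

The numeral IV denotes a major triad on scale degree 4. With F on degree 4, the tonic of the new key is C.
Degree 4 carries a major triad in major keys, so the destination is C major.
Check: the diatonic triads of C major are C (I), Dm (ii), Em (iii), F (IV), G (V), Am (vi), Bdim (vii°) — F is indeed IV.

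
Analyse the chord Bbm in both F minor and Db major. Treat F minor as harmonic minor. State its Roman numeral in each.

iv in F minor; vi in Db major

The scale of F minor (harmonic minor) is F G Ab Bb C Db E; Bb is degree 4, and the triad built there (Bb-Db-F) is minor, so it is iv.
The scale of Db major is Db Eb F Gb Ab Bb C; Bb is degree 6, and the triad built there (Bb-Db-F) is minor, so it is vi.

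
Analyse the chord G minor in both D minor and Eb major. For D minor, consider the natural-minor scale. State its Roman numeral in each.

The scale of D minor (natural minor) is D E F G A Bb C; G is degree 4, and the triad built there (G-Bb-D) is minor, so it is iv.
The scale of Eb major is Eb F G Ab Bb C D; G is degree 3, and the triad built there (G-Bb-D) is minor, so it is iii.

iv in D minor; iii in Eb major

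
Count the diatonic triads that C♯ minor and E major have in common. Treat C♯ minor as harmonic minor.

4

Diatonic triads of C♯ minor (harmonic minor): C♯m (i), D♯dim (ii°), Eaug (III+), F♯m (iv), G♯ (V), A (VI), B♯dim (vii°).
Diatonic triads of E major: E (I), F♯m (ii), G♯m (iii), A (IV), B (V), C♯m (vi), D♯dim (vii°).
Matching root and quality in both lists: C♯m, D♯dim, F♯m, A.
That gives 4 common triads.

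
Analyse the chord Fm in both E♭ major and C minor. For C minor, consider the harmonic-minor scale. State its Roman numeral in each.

The scale of E♭ major is E♭ F G A♭ B♭ C D; F is degree 2, and the triad built there (F-A♭-C) is minor, so it is ii.
The scale of C minor (harmonic minor) is C D E♭ F G A♭ B; F is degree 4, and the triad built there (F-A♭-C) is minor, so it is iv.

ii in E♭ major; iv in C minor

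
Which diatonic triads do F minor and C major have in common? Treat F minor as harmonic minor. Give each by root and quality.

C

Triads in F minor (harmonic minor): Fm (i), Gdim (ii°), Abaug (III+), Bbm (iv), C (V), Db (VI), Edim (vii°).
Triads in C major: C (I), Dm (ii), Em (iii), F (IV), G (V), Am (vi), Bdim (vii°).
Shared triads with their functions: C (V in F minor, I in C major).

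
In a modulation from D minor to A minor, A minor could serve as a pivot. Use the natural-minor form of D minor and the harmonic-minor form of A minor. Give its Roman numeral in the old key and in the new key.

The scale of D minor (natural minor) is D E F G A B♭ C; A is degree 5, and the triad built there (A-C-E) is minor, so it is v.
The scale of A minor (harmonic minor) is A B C D E F G♯; A is degree 1, and the triad built there (A-C-E) is minor, so it is i.

v in D minor; i in A minor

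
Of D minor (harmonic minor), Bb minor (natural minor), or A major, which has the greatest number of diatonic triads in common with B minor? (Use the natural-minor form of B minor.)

A major

Triads of B minor (natural minor): Bm (i), C#dim (ii°), D (III), Em (iv), F#m (v), G (VI), A (VII).
D minor (harmonic minor) shares 2: C#dim, A.
Bb minor (natural minor) shares 0: none.
A major shares 4: Bm, D, F#m, A.
The most common triads (4) are shared with A major.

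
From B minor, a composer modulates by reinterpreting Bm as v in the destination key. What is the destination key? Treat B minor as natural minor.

E minor

The numeral v denotes a minor triad on scale degree 5. With B on degree 5, the tonic of the new key is E.
Degree 5 carries a minor triad in natural-minor keys, so the destination is E minor.
Check: the diatonic triads of E minor (natural minor) are Em (i), F#dim (ii°), G (III), Am (iv), Bm (v), C (VI), D (VII) — Bm is indeed v.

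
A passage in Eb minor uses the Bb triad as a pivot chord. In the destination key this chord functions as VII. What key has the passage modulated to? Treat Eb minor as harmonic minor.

C minor

The numeral VII denotes a major triad on scale degree 7. With Bb on degree 7, the tonic of the new key is C.
Degree 7 carries a major triad in natural-minor keys, so the destination is C minor.
Check: the diatonic triads of C minor (natural minor) are Cm (i), Ddim (ii°), Eb (III), Fm (iv), Gm (v), Ab (VI), Bb (VII) — Bb is indeed VII.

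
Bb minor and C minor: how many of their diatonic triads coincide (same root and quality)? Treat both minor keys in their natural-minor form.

Diatonic triads of Bb minor (natural minor): Bb minor (i), C diminished (ii°), Db major (III), Eb minor (iv), F minor (v), Gb major (VI), Ab major (VII).
Diatonic triads of C minor (natural minor): C minor (i), D diminished (ii°), Eb major (III), F minor (iv), G minor (v), Ab major (VI), Bb major (VII).
Matching root and quality in both lists: F minor, Ab major.
That gives 2 common triads.

2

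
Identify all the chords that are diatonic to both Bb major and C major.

Dm, F

Triads in Bb major: Bb major (I), C minor (ii), D minor (iii), Eb major (IV), F major (V), G minor (vi), A diminished (vii°).
Triads in C major: C major (I), D minor (ii), E minor (iii), F major (IV), G major (V), A minor (vi), B diminished (vii°).
Shared triads with their functions: D minor (iii in Bb major, ii in C major); F major (V in Bb major, IV in C major).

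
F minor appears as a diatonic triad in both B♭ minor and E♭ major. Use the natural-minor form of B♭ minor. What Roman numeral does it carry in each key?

v in B♭ minor; ii in E♭ major

The scale of B♭ minor (natural minor) is B♭ C D♭ E♭ F G♭ A♭; F is degree 5, and the triad built there (F-A♭-C) is minor, so it is v.
The scale of E♭ major is E♭ F G A♭ B♭ C D; F is degree 2, and the triad built there (F-A♭-C) is minor, so it is ii.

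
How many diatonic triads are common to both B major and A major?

Diatonic triads of B major: B (I), C♯m (ii), D♯m (iii), E (IV), F♯ (V), G♯m (vi), A♯dim (vii°).
Diatonic triads of A major: A (I), Bm (ii), C♯m (iii), D (IV), E (V), F♯m (vi), G♯dim (vii°).
Matching root and quality in both lists: C♯m, E.
That gives 2 common triads.

2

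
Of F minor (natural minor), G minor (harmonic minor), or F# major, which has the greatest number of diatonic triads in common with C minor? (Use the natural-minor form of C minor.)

F minor

Triads of C minor (natural minor): Cm (i), Ddim (ii°), Eb (III), Fm (iv), Gm (v), Ab (VI), Bb (VII).
F minor (natural minor) shares 4: Cm, Eb, Fm, Ab.
G minor (harmonic minor) shares 3: Cm, Eb, Gm.
F# major shares 0: none.
The most common triads (4) are shared with F minor.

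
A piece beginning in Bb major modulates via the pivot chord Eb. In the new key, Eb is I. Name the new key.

Eb major

The numeral I denotes a major triad on scale degree 1. With Eb on degree 1, the tonic of the new key is Eb.
Degree 1 carries a major triad in major keys, so the destination is Eb major.
Check: the diatonic triads of Eb major are Eb (I), Fm (ii), Gm (iii), Ab (IV), Bb (V), Cm (vi), Ddim (vii°) — Eb is indeed I.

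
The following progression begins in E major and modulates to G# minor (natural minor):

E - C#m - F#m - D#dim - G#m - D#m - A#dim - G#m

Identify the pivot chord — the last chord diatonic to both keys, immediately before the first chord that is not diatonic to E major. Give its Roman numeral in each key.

Chords diatonic to E major: E, F#m, G#m, A, B, C#m, D#dim.
Reading the progression, the first chord not in that set is D#m, so the modulation leaves E major there.
The chord immediately before D#m is G#m, which is diatonic to both keys: iii in E major and i in G# minor.

G#m — iii in E major, i in G# minor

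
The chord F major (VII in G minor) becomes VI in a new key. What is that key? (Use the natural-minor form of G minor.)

The numeral VI denotes a major triad on scale degree 6. With F on degree 6, the tonic of the new key is A.
Degree 6 carries a major triad in minor keys, so the destination is A minor.
Check: the diatonic triads of A minor (natural minor) are Am (i), Bdim (ii°), C (III), Dm (iv), Em (v), F (VI), G (VII) — F major is indeed VI.

A minor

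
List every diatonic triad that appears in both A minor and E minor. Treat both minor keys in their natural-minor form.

Am, C, Em, G

Triads in A minor (natural minor): Am (i), Bdim (ii°), C (III), Dm (iv), Em (v), F (VI), G (VII).
Triads in E minor (natural minor): Em (i), F#dim (ii°), G (III), Am (iv), Bm (v), C (VI), D (VII).
Shared triads with their functions: Am (i in A minor, iv in E minor); C (III in A minor, VI in E minor); Em (v in A minor, i in E minor); G (VII in A minor, III in E minor).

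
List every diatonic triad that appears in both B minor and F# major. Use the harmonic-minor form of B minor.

Triads in B minor (harmonic minor): Bm (i), C#dim (ii°), Daug (III+), Em (iv), F# (V), G (VI), A#dim (vii°).
Triads in F# major: F# (I), G#m (ii), A#m (iii), B (IV), C# (V), D#m (vi), E#dim (vii°).
Shared triads with their functions: F# (V in B minor, I in F# major).

F#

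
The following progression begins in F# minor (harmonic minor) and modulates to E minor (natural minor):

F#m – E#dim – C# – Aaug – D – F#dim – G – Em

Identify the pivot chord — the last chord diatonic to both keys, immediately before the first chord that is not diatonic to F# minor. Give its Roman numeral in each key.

D — VI in F# minor, VII in E minor

Chords diatonic to F# minor: F#m, G#dim, Aaug, Bm, C#, D, E#dim.
Reading the progression, the first chord not in that set is F#dim, so the modulation leaves F# minor there.
The chord immediately before F#dim is D, which is diatonic to both keys: VI in F# minor and VII in E minor.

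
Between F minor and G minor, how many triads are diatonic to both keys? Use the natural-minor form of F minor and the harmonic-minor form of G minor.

Diatonic triads of F minor (natural minor): Fm (i), Gdim (ii°), Ab (III), Bbm (iv), Cm (v), Db (VI), Eb (VII).
Diatonic triads of G minor (harmonic minor): Gm (i), Adim (ii°), Bbaug (III+), Cm (iv), D (V), Eb (VI), F#dim (vii°).
Matching root and quality in both lists: Cm, Eb.
That gives 2 common triads.

2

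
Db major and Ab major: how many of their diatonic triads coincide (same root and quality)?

Diatonic triads of Db major: Db (I), Ebm (ii), Fm (iii), Gb (IV), Ab (V), Bbm (vi), Cdim (vii°).
Diatonic triads of Ab major: Ab (I), Bbm (ii), Cm (iii), Db (IV), Eb (V), Fm (vi), Gdim (vii°).
Matching root and quality in both lists: Db, Fm, Ab, Bbm.
That gives 4 common triads.

4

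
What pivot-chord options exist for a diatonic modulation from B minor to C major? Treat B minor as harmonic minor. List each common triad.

Triads in B minor (harmonic minor): B minor (i), C# diminished (ii°), D augmented (III+), E minor (iv), F# major (V), G major (VI), A# diminished (vii°).
Triads in C major: C major (I), D minor (ii), E minor (iii), F major (IV), G major (V), A minor (vi), B diminished (vii°).
Shared triads with their functions: E minor (iv in B minor, iii in C major); G major (VI in B minor, V in C major).

Em, G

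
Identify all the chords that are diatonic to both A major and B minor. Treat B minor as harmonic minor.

Bm

Triads in A major: A major (I), B minor (ii), C# minor (iii), D major (IV), E major (V), F# minor (vi), G# diminished (vii°).
Triads in B minor (harmonic minor): B minor (i), C# diminished (ii°), D augmented (III+), E minor (iv), F# major (V), G major (VI), A# diminished (vii°).
Shared triads with their functions: B minor (ii in A major, i in B minor).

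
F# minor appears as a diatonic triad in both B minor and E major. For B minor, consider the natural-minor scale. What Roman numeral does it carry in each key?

v in B minor; ii in E major

The scale of B minor (natural minor) is B C# D E F# G A; F# is degree 5, and the triad built there (F#-A-C#) is minor, so it is v.
The scale of E major is E F# G# A B C# D#; F# is degree 2, and the triad built there (F#-A-C#) is minor, so it is ii.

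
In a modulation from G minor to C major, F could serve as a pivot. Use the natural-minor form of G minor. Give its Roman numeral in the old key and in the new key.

The scale of G minor (natural minor) is G A Bb C D Eb F; F is degree 7, and the triad built there (F-A-C) is major, so it is VII.
The scale of C major is C D E F G A B; F is degree 4, and the triad built there (F-A-C) is major, so it is IV.

VII in G minor; IV in C major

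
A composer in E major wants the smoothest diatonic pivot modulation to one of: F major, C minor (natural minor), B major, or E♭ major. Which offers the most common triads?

B major

Triads of E major: E major (I), F♯ minor (ii), G♯ minor (iii), A major (IV), B major (V), C♯ minor (vi), D♯ diminished (vii°).
F major shares 0: none.
C minor (natural minor) shares 0: none.
B major shares 4: E, G♯m, B, C♯m.
E♭ major shares 0: none.
The most common triads (4) are shared with B major.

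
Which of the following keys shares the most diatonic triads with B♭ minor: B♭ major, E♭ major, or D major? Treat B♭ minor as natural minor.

E♭ major

Triads of B♭ minor (natural minor): B♭ minor (i), C diminished (ii°), D♭ major (III), E♭ minor (iv), F minor (v), G♭ major (VI), A♭ major (VII).
B♭ major shares 0: none.
E♭ major shares 2: Fm, A♭.
D major shares 0: none.
The most common triads (2) are shared with E♭ major.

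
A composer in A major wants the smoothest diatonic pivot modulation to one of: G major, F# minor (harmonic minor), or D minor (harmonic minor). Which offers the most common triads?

F# minor

Triads of A major: A (I), Bm (ii), C#m (iii), D (IV), E (V), F#m (vi), G#dim (vii°).
G major shares 2: Bm, D.
F# minor (harmonic minor) shares 4: Bm, D, F#m, G#dim.
D minor (harmonic minor) shares 1: A.
The most common triads (4) are shared with F# minor.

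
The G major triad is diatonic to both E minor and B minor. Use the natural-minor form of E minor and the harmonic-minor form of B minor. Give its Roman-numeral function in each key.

The scale of E minor (natural minor) is E F# G A B C D; G is degree 3, and the triad built there (G-B-D) is major, so it is III.
The scale of B minor (harmonic minor) is B C# D E F# G A#; G is degree 6, and the triad built there (G-B-D) is major, so it is VI.

III in E minor; VI in B minor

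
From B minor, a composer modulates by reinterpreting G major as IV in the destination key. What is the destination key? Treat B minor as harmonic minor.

D major

The numeral IV denotes a major triad on scale degree 4. With G on degree 4, the tonic of the new key is D.
Degree 4 carries a major triad in major keys, so the destination is D major.
Check: the diatonic triads of D major are D (I), Em (ii), F#m (iii), G (IV), A (V), Bm (vi), C#dim (vii°) — G major is indeed IV.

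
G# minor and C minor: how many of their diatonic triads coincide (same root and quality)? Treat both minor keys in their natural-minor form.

Diatonic triads of G# minor (natural minor): G#m (i), A#dim (ii°), B (III), C#m (iv), D#m (v), E (VI), F# (VII).
Diatonic triads of C minor (natural minor): Cm (i), Ddim (ii°), Eb (III), Fm (iv), Gm (v), Ab (VI), Bb (VII).
No triad has the same root and quality in both keys.

0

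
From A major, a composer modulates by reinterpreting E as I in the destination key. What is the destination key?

The numeral I denotes a major triad on scale degree 1. With E on degree 1, the tonic of the new key is E.
Degree 1 carries a major triad in major keys, so the destination is E major.
Check: the diatonic triads of E major are E (I), F#m (ii), G#m (iii), A (IV), B (V), C#m (vi), D#dim (vii°) — E is indeed I.

E major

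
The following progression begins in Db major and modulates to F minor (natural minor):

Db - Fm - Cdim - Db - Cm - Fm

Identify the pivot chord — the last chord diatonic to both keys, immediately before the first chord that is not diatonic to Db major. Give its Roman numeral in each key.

Db — I in Db major, VI in F minor

Chords diatonic to Db major: Db, Ebm, Fm, Gb, Ab, Bbm, Cdim.
Reading the progression, the first chord not in that set is Cm, so the modulation leaves Db major there.
The chord immediately before Cm is Db, which is diatonic to both keys: I in Db major and VI in F minor.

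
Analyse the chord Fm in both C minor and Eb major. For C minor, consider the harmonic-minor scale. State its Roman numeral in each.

iv in C minor; ii in Eb major

The scale of C minor (harmonic minor) is C D Eb F G Ab B; F is degree 4, and the triad built there (F-Ab-C) is minor, so it is iv.
The scale of Eb major is Eb F G Ab Bb C D; F is degree 2, and the triad built there (F-Ab-C) is minor, so it is ii.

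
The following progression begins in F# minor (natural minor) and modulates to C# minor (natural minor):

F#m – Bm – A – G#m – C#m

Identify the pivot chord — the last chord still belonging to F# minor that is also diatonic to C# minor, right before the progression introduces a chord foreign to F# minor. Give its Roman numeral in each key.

Chords diatonic to F# minor: F#m, G#dim, A, Bm, C#m, D, E.
Reading the progression, the first chord not in that set is G#m, so the modulation leaves F# minor there.
The chord immediately before G#m is A, which is diatonic to both keys: III in F# minor and VI in C# minor.

A — III in F# minor, VI in C# minor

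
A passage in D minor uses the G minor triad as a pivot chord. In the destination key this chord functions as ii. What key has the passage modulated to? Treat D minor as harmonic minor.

F major

The numeral ii denotes a minor triad on scale degree 2. With G on degree 2, the tonic of the new key is F.
Degree 2 carries a minor triad in major keys, so the destination is F major.
Check: the diatonic triads of F major are F (I), Gm (ii), Am (iii), Bb (IV), C (V), Dm (vi), Edim (vii°) — G minor is indeed ii.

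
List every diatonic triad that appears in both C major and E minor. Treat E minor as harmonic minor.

Triads in C major: C major (I), D minor (ii), E minor (iii), F major (IV), G major (V), A minor (vi), B diminished (vii°).
Triads in E minor (harmonic minor): E minor (i), F♯ diminished (ii°), G augmented (III+), A minor (iv), B major (V), C major (VI), D♯ diminished (vii°).
Shared triads with their functions: C major (I in C major, VI in E minor); E minor (iii in C major, i in E minor); A minor (vi in C major, iv in E minor).

C, Em, Am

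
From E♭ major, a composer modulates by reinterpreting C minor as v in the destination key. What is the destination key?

The numeral v denotes a minor triad on scale degree 5. With C on degree 5, the tonic of the new key is F.
Degree 5 carries a minor triad in natural-minor keys, so the destination is F minor.
Check: the diatonic triads of F minor (natural minor) are Fm (i), Gdim (ii°), A♭ (III), B♭m (iv), Cm (v), D♭ (VI), E♭ (VII) — C minor is indeed v.

F minor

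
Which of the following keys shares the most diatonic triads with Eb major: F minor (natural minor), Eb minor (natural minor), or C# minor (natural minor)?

Triads of Eb major: Eb (I), Fm (ii), Gm (iii), Ab (IV), Bb (V), Cm (vi), Ddim (vii°).
F minor (natural minor) shares 4: Eb, Fm, Ab, Cm.
Eb minor (natural minor) shares 0: none.
C# minor (natural minor) shares 0: none.
The most common triads (4) are shared with F minor.

F minor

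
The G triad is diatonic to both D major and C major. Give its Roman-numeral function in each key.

IV in D major; V in C major

The scale of D major is D E F# G A B C#; G is degree 4, and the triad built there (G-B-D) is major, so it is IV.
The scale of C major is C D E F G A B; G is degree 5, and the triad built there (G-B-D) is major, so it is V.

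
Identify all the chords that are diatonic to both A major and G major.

Bm, D

Triads in A major: A (I), Bm (ii), C#m (iii), D (IV), E (V), F#m (vi), G#dim (vii°).
Triads in G major: G (I), Am (ii), Bm (iii), C (IV), D (V), Em (vi), F#dim (vii°).
Shared triads with their functions: Bm (ii in A major, iii in G major); D (IV in A major, V in G major).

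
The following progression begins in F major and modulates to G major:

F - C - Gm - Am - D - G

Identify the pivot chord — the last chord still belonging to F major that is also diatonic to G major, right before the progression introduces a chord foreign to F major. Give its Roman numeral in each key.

Chords diatonic to F major: F, Gm, Am, Bb, C, Dm, Edim.
Reading the progression, the first chord not in that set is D, so the modulation leaves F major there.
The chord immediately before D is Am, which is diatonic to both keys: iii in F major and ii in G major.

Am — iii in F major, ii in G major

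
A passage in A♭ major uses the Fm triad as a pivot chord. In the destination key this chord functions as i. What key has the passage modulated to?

F minor

The numeral i denotes a minor triad on scale degree 1. With F on degree 1, the tonic of the new key is F.
Degree 1 carries a minor triad in minor keys, so the destination is F minor.
Check: the diatonic triads of F minor (natural minor) are Fm (i), Gdim (ii°), A♭ (III), B♭m (iv), Cm (v), D♭ (VI), E♭ (VII) — Fm is indeed i.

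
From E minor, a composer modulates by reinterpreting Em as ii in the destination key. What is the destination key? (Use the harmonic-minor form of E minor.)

D major

The numeral ii denotes a minor triad on scale degree 2. With E on degree 2, the tonic of the new key is D.
Degree 2 carries a minor triad in major keys, so the destination is D major.
Check: the diatonic triads of D major are D (I), Em (ii), F#m (iii), G (IV), A (V), Bm (vi), C#dim (vii°) — Em is indeed ii.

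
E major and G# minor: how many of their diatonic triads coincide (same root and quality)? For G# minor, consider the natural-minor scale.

4

Diatonic triads of E major: E (I), F#m (ii), G#m (iii), A (IV), B (V), C#m (vi), D#dim (vii°).
Diatonic triads of G# minor (natural minor): G#m (i), A#dim (ii°), B (III), C#m (iv), D#m (v), E (VI), F# (VII).
Matching root and quality in both lists: E, G#m, B, C#m.
That gives 4 common triads.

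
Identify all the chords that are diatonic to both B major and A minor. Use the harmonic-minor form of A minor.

E

Triads in B major: B (I), C#m (ii), D#m (iii), E (IV), F# (V), G#m (vi), A#dim (vii°).
Triads in A minor (harmonic minor): Am (i), Bdim (ii°), Caug (III+), Dm (iv), E (V), F (VI), G#dim (vii°).
Shared triads with their functions: E (IV in B major, V in A minor).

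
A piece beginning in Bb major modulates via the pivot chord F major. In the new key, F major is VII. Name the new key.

G minor

The numeral VII denotes a major triad on scale degree 7. With F on degree 7, the tonic of the new key is G.
Degree 7 carries a major triad in natural-minor keys, so the destination is G minor.
Check: the diatonic triads of G minor (natural minor) are Gm (i), Adim (ii°), Bb (III), Cm (iv), Dm (v), Eb (VI), F (VII) — F major is indeed VII.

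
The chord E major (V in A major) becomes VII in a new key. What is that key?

The numeral VII denotes a major triad on scale degree 7. With E on degree 7, the tonic of the new key is F#.
Degree 7 carries a major triad in natural-minor keys, so the destination is F# minor.
Check: the diatonic triads of F# minor (natural minor) are F#m (i), G#dim (ii°), A (III), Bm (iv), C#m (v), D (VI), E (VII) — E major is indeed VII.

F# minor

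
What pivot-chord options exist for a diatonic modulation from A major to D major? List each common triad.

Triads in A major: A (I), Bm (ii), C♯m (iii), D (IV), E (V), F♯m (vi), G♯dim (vii°).
Triads in D major: D (I), Em (ii), F♯m (iii), G (IV), A (V), Bm (vi), C♯dim (vii°).
Shared triads with their functions: A (I in A major, V in D major); Bm (ii in A major, vi in D major); D (IV in A major, I in D major); F♯m (vi in A major, iii in D major).

A, Bm, D, F♯m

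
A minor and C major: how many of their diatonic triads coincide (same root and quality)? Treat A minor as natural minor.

Diatonic triads of A minor (natural minor): A minor (i), B diminished (ii°), C major (III), D minor (iv), E minor (v), F major (VI), G major (VII).
Diatonic triads of C major: C major (I), D minor (ii), E minor (iii), F major (IV), G major (V), A minor (vi), B diminished (vii°).
Matching root and quality in both lists: A minor, B diminished, C major, D minor, E minor, F major, G major.
That gives 7 common triads.

7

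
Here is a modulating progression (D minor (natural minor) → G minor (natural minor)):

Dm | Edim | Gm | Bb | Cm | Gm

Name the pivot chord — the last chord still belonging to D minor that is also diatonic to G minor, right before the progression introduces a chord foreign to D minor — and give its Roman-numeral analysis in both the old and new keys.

Chords diatonic to D minor: Dm, Edim, F, Gm, Am, Bb, C.
Reading the progression, the first chord not in that set is Cm, so the modulation leaves D minor there.
The chord immediately before Cm is Bb, which is diatonic to both keys: VI in D minor and III in G minor.

Bb — VI in D minor, III in G minor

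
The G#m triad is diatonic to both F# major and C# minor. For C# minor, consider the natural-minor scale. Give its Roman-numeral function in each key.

The scale of F# major is F# G# A# B C# D# E#; G# is degree 2, and the triad built there (G#-B-D#) is minor, so it is ii.
The scale of C# minor (natural minor) is C# D# E F# G# A B; G# is degree 5, and the triad built there (G#-B-D#) is minor, so it is v.

ii in F# major; v in C# minor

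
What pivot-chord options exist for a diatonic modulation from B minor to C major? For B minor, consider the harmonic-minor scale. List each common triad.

Triads in B minor (harmonic minor): Bm (i), C♯dim (ii°), Daug (III+), Em (iv), F♯ (V), G (VI), A♯dim (vii°).
Triads in C major: C (I), Dm (ii), Em (iii), F (IV), G (V), Am (vi), Bdim (vii°).
Shared triads with their functions: Em (iv in B minor, iii in C major); G (VI in B minor, V in C major).

Em, G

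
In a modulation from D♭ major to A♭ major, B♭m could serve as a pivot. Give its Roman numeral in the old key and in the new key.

The scale of D♭ major is D♭ E♭ F G♭ A♭ B♭ C; B♭ is degree 6, and the triad built there (B♭-D♭-F) is minor, so it is vi.
The scale of A♭ major is A♭ B♭ C D♭ E♭ F G; B♭ is degree 2, and the triad built there (B♭-D♭-F) is minor, so it is ii.

vi in D♭ major; ii in A♭ major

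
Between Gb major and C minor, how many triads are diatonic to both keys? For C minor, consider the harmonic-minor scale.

Diatonic triads of Gb major: Gb (I), Abm (ii), Bbm (iii), Cb (IV), Db (V), Ebm (vi), Fdim (vii°).
Diatonic triads of C minor (harmonic minor): Cm (i), Ddim (ii°), Ebaug (III+), Fm (iv), G (V), Ab (VI), Bdim (vii°).
No triad has the same root and quality in both keys.

0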